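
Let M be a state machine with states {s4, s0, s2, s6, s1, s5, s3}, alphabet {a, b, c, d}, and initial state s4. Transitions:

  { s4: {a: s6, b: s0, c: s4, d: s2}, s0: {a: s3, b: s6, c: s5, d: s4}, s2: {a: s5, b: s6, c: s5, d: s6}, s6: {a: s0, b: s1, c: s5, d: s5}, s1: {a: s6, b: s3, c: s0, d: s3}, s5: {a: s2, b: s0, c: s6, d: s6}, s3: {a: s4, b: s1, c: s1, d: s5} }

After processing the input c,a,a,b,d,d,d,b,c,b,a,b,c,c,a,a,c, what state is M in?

s6

start at s4
read 'c': s4 → s4
read 'a': s4 → s6
read 'a': s6 → s0
read 'b': s0 → s6
read 'd': s6 → s5
read 'd': s5 → s6
read 'd': s6 → s5
read 'b': s5 → s0
read 'c': s0 → s5
read 'b': s5 → s0
read 'a': s0 → s3
read 'b': s3 → s1
read 'c': s1 → s0
read 'c': s0 → s5
read 'a': s5 → s2
read 'a': s2 → s5
read 'c': s5 → s6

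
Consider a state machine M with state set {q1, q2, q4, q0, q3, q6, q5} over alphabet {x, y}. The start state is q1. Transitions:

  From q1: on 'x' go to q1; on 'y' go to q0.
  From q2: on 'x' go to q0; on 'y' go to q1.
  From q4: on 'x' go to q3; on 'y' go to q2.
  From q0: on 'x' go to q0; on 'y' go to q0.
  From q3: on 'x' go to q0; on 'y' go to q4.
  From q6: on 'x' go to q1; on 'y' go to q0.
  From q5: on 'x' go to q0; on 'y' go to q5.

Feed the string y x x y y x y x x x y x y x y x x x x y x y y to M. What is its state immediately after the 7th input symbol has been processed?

q1 → q0 → q0 → q0 → q0 → q0 → q0 → q0
After 7 symbols: q0.

q0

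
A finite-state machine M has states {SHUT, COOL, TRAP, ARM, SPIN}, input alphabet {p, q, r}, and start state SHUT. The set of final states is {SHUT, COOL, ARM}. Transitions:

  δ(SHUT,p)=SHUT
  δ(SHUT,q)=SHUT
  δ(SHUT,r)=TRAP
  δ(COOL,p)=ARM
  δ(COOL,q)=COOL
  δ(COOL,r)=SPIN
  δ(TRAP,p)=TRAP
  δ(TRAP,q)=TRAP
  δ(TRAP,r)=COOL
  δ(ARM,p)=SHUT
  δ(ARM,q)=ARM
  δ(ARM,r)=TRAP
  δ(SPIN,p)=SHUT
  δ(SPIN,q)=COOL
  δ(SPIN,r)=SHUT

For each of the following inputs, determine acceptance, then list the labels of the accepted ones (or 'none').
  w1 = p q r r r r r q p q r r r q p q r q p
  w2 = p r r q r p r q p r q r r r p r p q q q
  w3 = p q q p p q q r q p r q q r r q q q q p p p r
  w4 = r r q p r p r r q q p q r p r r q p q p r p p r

w1: SHUT → SHUT → SHUT → TRAP → COOL → SPIN → SHUT → TRAP → TRAP → TRAP → TRAP → COOL → SPIN → SHUT → SHUT → SHUT → SHUT → TRAP → TRAP → TRAP  → end TRAP, rejected
w2: SHUT → SHUT → TRAP → COOL → COOL → SPIN → SHUT → TRAP → TRAP → TRAP → COOL → COOL → SPIN → SHUT → TRAP → TRAP → COOL → ARM → ARM → ARM → ARM  → end ARM, accepted
w3: SHUT → SHUT → SHUT → SHUT → SHUT → SHUT → SHUT → SHUT → TRAP → TRAP → TRAP → COOL → COOL → COOL → SPIN → SHUT → SHUT → SHUT → SHUT → SHUT → SHUT → SHUT → SHUT → TRAP  → end TRAP, rejected
w4: SHUT → TRAP → COOL → COOL → ARM → TRAP → TRAP → COOL → SPIN → COOL → COOL → ARM → ARM → TRAP → TRAP → COOL → SPIN → COOL → ARM → ARM → SHUT → TRAP → TRAP → TRAP → COOL  → end COOL, accepted

w2, w4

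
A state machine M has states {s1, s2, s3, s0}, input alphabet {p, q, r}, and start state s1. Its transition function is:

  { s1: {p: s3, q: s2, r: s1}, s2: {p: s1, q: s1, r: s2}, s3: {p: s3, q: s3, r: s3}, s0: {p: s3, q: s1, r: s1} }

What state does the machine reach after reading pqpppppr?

s3

s1 → s3 → s3 → s3 → s3 → s3 → s3 → s3 → s3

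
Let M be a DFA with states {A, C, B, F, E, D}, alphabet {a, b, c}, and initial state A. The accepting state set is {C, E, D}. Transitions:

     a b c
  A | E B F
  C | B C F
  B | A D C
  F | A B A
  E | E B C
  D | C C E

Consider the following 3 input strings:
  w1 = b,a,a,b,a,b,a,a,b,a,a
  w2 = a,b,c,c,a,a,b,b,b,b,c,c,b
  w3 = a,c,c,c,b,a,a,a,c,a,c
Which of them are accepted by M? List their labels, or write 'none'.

w1: Trace: A -b-> B -a-> A -a-> E -b-> B -a-> A -b-> B -a-> A -a-> E -b-> B -a-> A -a-> E  → end E, accepted
w2: Trace: A -a-> E -b-> B -c-> C -c-> F -a-> A -a-> E -b-> B -b-> D -b-> C -b-> C -c-> F -c-> A -b-> B  → end B, rejected
w3: Trace: A -a-> E -c-> C -c-> F -c-> A -b-> B -a-> A -a-> E -a-> E -c-> C -a-> B -c-> C  → end C, accepted

w1, w3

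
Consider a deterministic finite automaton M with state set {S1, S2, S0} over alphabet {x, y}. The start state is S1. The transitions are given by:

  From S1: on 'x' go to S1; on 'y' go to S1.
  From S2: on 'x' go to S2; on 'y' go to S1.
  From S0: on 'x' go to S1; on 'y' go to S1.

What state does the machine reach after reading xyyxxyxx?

start at S1
read 'x': S1 → S1
read 'y': S1 → S1
read 'y': S1 → S1
read 'x': S1 → S1
read 'x': S1 → S1
read 'y': S1 → S1
read 'x': S1 → S1
read 'x': S1 → S1

S1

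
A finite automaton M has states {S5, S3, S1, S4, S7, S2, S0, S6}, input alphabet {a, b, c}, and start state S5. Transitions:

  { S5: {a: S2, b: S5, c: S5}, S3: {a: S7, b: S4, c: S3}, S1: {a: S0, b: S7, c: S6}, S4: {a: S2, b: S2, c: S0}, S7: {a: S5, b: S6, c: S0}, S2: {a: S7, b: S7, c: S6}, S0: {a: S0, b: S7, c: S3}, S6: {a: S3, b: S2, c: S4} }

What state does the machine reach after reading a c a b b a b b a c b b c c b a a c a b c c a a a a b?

Trace: S5 -a-> S2 -c-> S6 -a-> S3 -b-> S4 -b-> S2 -a-> S7 -b-> S6 -b-> S2 -a-> S7 -c-> S0 -b-> S7 -b-> S6 -c-> S4 -c-> S0 -b-> S7 -a-> S5 -a-> S2 -c-> S6 -a-> S3 -b-> S4 -c-> S0 -c-> S3 -a-> S7 -a-> S5 -a-> S2 -a-> S7 -b-> S6

S6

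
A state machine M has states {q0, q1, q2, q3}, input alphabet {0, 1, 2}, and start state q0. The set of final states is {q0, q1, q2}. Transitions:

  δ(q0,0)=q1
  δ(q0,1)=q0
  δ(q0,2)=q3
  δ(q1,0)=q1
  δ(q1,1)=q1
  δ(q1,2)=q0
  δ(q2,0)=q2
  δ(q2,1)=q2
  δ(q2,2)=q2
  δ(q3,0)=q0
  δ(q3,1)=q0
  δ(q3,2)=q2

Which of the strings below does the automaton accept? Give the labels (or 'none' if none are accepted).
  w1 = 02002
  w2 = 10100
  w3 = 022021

w1, w2, w3

w1: Trace: q0 -0-> q1 -2-> q0 -0-> q1 -0-> q1 -2-> q0  → end q0, accepted
w2: Trace: q0 -1-> q0 -0-> q1 -1-> q1 -0-> q1 -0-> q1  → end q1, accepted
w3: Trace: q0 -0-> q1 -2-> q0 -2-> q3 -0-> q0 -2-> q3 -1-> q0  → end q0, accepted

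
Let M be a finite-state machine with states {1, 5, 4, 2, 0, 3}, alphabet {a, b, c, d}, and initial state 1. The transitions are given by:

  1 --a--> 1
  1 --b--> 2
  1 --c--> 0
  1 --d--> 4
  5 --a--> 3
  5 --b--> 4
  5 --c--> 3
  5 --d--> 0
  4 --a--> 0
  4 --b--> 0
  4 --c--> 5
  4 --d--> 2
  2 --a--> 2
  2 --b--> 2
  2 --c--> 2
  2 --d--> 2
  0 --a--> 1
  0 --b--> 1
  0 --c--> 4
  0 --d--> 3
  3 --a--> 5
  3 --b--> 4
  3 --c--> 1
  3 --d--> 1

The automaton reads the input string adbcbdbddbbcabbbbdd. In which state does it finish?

start at 1
read 'a': 1 → 1
read 'd': 1 → 4
read 'b': 4 → 0
read 'c': 0 → 4
read 'b': 4 → 0
read 'd': 0 → 3
read 'b': 3 → 4
read 'd': 4 → 2
read 'd': 2 → 2
read 'b': 2 → 2
read 'b': 2 → 2
read 'c': 2 → 2
read 'a': 2 → 2
read 'b': 2 → 2
read 'b': 2 → 2
read 'b': 2 → 2
read 'b': 2 → 2
read 'd': 2 → 2
read 'd': 2 → 2

2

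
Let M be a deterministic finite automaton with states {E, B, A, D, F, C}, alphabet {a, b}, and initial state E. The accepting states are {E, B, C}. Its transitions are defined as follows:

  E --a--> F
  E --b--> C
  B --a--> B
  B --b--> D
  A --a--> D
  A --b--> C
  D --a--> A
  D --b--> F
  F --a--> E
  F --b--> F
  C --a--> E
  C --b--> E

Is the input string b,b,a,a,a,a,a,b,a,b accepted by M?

Trace: E -b-> C -b-> E -a-> F -a-> E -a-> F -a-> E -a-> F -b-> F -a-> E -b-> C
End state C is accepting.

Yes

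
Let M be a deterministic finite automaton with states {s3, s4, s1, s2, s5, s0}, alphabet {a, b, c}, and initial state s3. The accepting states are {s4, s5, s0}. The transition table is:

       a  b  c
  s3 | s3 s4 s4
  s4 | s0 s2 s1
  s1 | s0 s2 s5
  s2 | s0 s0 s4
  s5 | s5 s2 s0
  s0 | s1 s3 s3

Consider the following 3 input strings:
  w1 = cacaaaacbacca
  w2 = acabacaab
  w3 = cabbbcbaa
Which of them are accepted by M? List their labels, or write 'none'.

w1:
  start at s3
  read 'c': s3 → s4
  read 'a': s4 → s0
  read 'c': s0 → s3
  read 'a': s3 → s3
  read 'a': s3 → s3
  read 'a': s3 → s3
  read 'a': s3 → s3
  read 'c': s3 → s4
  read 'b': s4 → s2
  read 'a': s2 → s0
  read 'c': s0 → s3
  read 'c': s3 → s4
  read 'a': s4 → s0
  end s0, accepted
w2:
  start at s3
  read 'a': s3 → s3
  read 'c': s3 → s4
  read 'a': s4 → s0
  read 'b': s0 → s3
  read 'a': s3 → s3
  read 'c': s3 → s4
  read 'a': s4 → s0
  read 'a': s0 → s1
  read 'b': s1 → s2
  end s2, rejected
w3:
  start at s3
  read 'c': s3 → s4
  read 'a': s4 → s0
  read 'b': s0 → s3
  read 'b': s3 → s4
  read 'b': s4 → s2
  read 'c': s2 → s4
  read 'b': s4 → s2
  read 'a': s2 → s0
  read 'a': s0 → s1
  end s1, rejected

w1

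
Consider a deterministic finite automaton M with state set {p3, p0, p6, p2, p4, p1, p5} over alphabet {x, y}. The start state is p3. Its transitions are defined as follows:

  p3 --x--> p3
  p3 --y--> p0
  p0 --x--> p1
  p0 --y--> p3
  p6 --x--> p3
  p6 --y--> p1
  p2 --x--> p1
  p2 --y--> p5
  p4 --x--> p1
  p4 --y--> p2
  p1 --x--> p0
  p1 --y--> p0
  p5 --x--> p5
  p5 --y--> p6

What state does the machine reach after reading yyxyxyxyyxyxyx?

p3 → p0 → p3 → p3 → p0 → p1 → p0 → p1 → p0 → p3 → p3 → p0 → p1 → p0 → p1

p1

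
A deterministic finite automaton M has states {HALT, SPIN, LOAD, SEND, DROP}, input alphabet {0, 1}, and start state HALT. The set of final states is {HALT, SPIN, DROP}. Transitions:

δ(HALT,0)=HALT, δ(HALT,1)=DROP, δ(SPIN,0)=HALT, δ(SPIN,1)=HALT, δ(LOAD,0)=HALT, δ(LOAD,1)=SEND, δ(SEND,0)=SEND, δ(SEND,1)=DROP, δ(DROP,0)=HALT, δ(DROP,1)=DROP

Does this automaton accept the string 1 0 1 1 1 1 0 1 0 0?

Yes

Trace: HALT -1-> DROP -0-> HALT -1-> DROP -1-> DROP -1-> DROP -1-> DROP -0-> HALT -1-> DROP -0-> HALT -0-> HALT
End state HALT is accepting.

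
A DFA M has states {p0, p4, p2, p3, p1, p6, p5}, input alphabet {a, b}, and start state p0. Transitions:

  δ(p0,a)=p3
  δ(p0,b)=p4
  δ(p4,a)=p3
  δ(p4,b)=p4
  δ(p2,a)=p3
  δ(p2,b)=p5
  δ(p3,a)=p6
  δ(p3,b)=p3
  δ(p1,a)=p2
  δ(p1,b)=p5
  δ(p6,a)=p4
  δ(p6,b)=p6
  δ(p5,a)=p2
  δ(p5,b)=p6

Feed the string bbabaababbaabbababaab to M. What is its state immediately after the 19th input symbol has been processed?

Trace: p0 -b-> p4 -b-> p4 -a-> p3 -b-> p3 -a-> p6 -a-> p4 -b-> p4 -a-> p3 -b-> p3 -b-> p3 -a-> p6 -a-> p4 -b-> p4 -b-> p4 -a-> p3 -b-> p3 -a-> p6 -b-> p6 -a-> p4
After 19 symbols: p4.

p4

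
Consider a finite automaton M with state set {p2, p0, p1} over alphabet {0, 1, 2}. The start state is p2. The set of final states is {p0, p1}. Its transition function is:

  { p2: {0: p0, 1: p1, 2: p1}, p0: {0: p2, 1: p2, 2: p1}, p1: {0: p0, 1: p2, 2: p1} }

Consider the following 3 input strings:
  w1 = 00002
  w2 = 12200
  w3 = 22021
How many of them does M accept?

w1:
  start at p2
  read '0': p2 → p0
  read '0': p0 → p2
  read '0': p2 → p0
  read '0': p0 → p2
  read '2': p2 → p1
  end p1, accepted
w2:
  start at p2
  read '1': p2 → p1
  read '2': p1 → p1
  read '2': p1 → p1
  read '0': p1 → p0
  read '0': p0 → p2
  end p2, rejected
w3:
  start at p2
  read '2': p2 → p1
  read '2': p1 → p1
  read '0': p1 → p0
  read '2': p0 → p1
  read '1': p1 → p2
  end p2, rejected

1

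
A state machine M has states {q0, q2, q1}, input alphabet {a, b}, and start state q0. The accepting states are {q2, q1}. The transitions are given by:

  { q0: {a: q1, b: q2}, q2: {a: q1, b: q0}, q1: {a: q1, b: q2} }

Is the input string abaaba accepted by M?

Yes

Trace: q0 -a-> q1 -b-> q2 -a-> q1 -a-> q1 -b-> q2 -a-> q1
End state q1 is accepting.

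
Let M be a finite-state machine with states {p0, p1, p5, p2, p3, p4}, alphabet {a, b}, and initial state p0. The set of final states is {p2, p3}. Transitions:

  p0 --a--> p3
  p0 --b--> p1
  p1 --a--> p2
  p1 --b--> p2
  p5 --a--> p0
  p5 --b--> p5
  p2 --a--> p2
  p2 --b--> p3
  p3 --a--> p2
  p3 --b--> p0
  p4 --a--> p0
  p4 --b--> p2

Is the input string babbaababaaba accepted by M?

Yes

p0 → p1 → p2 → p3 → p0 → p3 → p2 → p3 → p2 → p3 → p2 → p2 → p3 → p2
End state p2 is accepting.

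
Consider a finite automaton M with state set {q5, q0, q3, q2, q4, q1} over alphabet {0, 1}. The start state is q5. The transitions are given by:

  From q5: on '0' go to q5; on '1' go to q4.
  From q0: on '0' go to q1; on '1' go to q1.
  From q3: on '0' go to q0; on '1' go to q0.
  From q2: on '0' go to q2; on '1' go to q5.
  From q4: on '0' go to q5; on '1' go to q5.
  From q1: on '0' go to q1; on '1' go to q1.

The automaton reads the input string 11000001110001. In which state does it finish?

q5 → q4 → q5 → q5 → q5 → q5 → q5 → q5 → q4 → q5 → q4 → q5 → q5 → q5 → q4

q4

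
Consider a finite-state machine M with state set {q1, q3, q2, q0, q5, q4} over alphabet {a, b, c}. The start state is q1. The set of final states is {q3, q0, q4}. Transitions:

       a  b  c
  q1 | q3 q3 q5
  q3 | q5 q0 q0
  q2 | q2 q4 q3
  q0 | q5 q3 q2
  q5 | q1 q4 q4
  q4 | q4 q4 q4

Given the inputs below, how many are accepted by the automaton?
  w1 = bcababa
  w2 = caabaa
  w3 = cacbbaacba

2

w1: Trace: q1 -b-> q3 -c-> q0 -a-> q5 -b-> q4 -a-> q4 -b-> q4 -a-> q4  → end q4, accepted
w2: Trace: q1 -c-> q5 -a-> q1 -a-> q3 -b-> q0 -a-> q5 -a-> q1  → end q1, rejected
w3: Trace: q1 -c-> q5 -a-> q1 -c-> q5 -b-> q4 -b-> q4 -a-> q4 -a-> q4 -c-> q4 -b-> q4 -a-> q4  → end q4, accepted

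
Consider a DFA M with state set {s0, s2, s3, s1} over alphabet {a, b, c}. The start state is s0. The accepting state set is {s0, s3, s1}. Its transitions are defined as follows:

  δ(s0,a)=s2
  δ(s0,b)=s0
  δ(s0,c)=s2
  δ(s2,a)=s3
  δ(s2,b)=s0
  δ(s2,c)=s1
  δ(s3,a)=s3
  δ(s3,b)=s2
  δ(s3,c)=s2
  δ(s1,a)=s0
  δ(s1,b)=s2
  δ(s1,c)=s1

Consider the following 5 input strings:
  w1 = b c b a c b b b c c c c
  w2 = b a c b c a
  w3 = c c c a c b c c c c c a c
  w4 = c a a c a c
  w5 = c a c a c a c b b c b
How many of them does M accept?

w1: s0 → s0 → s2 → s0 → s2 → s1 → s2 → s0 → s0 → s2 → s1 → s1 → s1  → end s1, accepted
w2: s0 → s0 → s2 → s1 → s2 → s1 → s0  → end s0, accepted
w3: s0 → s2 → s1 → s1 → s0 → s2 → s0 → s2 → s1 → s1 → s1 → s1 → s0 → s2  → end s2, rejected
w4: s0 → s2 → s3 → s3 → s2 → s3 → s2  → end s2, rejected
w5: s0 → s2 → s3 → s2 → s3 → s2 → s3 → s2 → s0 → s0 → s2 → s0  → end s0, accepted

3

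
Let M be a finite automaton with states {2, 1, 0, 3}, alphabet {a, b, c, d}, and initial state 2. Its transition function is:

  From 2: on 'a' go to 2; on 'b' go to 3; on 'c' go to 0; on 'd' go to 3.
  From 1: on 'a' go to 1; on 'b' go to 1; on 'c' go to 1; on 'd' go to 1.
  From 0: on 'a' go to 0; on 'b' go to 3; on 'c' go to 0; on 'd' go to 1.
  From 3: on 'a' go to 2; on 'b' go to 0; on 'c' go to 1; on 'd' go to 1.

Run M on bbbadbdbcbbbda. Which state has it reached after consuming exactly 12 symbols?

Trace: 2 -b-> 3 -b-> 0 -b-> 3 -a-> 2 -d-> 3 -b-> 0 -d-> 1 -b-> 1 -c-> 1 -b-> 1 -b-> 1 -b-> 1
After 12 symbols: 1.

1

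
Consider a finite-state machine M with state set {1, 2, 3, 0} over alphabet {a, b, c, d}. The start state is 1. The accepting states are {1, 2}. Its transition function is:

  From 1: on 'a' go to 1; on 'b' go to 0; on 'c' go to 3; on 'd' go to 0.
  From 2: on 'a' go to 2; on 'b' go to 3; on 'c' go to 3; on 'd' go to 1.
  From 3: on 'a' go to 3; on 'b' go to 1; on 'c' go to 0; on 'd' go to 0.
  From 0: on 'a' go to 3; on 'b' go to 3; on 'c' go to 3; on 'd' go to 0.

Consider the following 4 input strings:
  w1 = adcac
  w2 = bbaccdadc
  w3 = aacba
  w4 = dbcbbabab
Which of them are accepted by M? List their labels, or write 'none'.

w1: Trace: 1 -a-> 1 -d-> 0 -c-> 3 -a-> 3 -c-> 0  → end 0, rejected
w2: Trace: 1 -b-> 0 -b-> 3 -a-> 3 -c-> 0 -c-> 3 -d-> 0 -a-> 3 -d-> 0 -c-> 3  → end 3, rejected
w3: Trace: 1 -a-> 1 -a-> 1 -c-> 3 -b-> 1 -a-> 1  → end 1, accepted
w4: Trace: 1 -d-> 0 -b-> 3 -c-> 0 -b-> 3 -b-> 1 -a-> 1 -b-> 0 -a-> 3 -b-> 1  → end 1, accepted

w3, w4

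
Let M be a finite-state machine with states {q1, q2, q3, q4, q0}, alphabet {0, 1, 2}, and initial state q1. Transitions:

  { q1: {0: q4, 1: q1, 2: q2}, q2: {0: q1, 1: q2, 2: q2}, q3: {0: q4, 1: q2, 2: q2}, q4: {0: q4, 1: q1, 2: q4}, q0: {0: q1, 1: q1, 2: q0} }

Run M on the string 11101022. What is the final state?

q4

start at q1
read '1': q1 → q1
read '1': q1 → q1
read '1': q1 → q1
read '0': q1 → q4
read '1': q4 → q1
read '0': q1 → q4
read '2': q4 → q4
read '2': q4 → q4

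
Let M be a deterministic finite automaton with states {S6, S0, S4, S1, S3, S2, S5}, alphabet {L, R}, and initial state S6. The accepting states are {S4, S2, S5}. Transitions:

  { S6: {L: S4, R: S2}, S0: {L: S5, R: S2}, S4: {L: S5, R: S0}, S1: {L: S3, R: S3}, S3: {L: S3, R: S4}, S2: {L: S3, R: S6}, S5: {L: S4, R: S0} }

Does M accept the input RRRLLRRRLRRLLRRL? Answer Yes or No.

No

S6 → S2 → S6 → S2 → S3 → S3 → S4 → S0 → S2 → S3 → S4 → S0 → S5 → S4 → S0 → S2 → S3
End state S3 is not accepting.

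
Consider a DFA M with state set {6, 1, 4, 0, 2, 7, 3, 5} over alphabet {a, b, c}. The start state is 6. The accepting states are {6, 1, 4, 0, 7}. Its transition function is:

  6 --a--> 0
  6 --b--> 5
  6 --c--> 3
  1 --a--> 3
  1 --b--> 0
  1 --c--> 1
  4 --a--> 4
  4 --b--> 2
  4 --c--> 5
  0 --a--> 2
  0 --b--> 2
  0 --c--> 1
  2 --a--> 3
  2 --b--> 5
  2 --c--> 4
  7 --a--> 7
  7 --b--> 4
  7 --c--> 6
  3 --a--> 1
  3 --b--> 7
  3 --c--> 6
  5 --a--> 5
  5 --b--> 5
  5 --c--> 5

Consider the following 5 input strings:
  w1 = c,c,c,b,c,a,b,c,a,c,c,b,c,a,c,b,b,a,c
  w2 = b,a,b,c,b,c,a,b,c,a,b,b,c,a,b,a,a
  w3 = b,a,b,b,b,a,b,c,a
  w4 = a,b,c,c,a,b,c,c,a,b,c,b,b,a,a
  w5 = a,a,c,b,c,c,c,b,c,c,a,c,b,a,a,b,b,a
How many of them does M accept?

0

w1: Trace: 6 -c-> 3 -c-> 6 -c-> 3 -b-> 7 -c-> 6 -a-> 0 -b-> 2 -c-> 4 -a-> 4 -c-> 5 -c-> 5 -b-> 5 -c-> 5 -a-> 5 -c-> 5 -b-> 5 -b-> 5 -a-> 5 -c-> 5  → end 5, rejected
w2: Trace: 6 -b-> 5 -a-> 5 -b-> 5 -c-> 5 -b-> 5 -c-> 5 -a-> 5 -b-> 5 -c-> 5 -a-> 5 -b-> 5 -b-> 5 -c-> 5 -a-> 5 -b-> 5 -a-> 5 -a-> 5  → end 5, rejected
w3: Trace: 6 -b-> 5 -a-> 5 -b-> 5 -b-> 5 -b-> 5 -a-> 5 -b-> 5 -c-> 5 -a-> 5  → end 5, rejected
w4: Trace: 6 -a-> 0 -b-> 2 -c-> 4 -c-> 5 -a-> 5 -b-> 5 -c-> 5 -c-> 5 -a-> 5 -b-> 5 -c-> 5 -b-> 5 -b-> 5 -a-> 5 -a-> 5  → end 5, rejected
w5: Trace: 6 -a-> 0 -a-> 2 -c-> 4 -b-> 2 -c-> 4 -c-> 5 -c-> 5 -b-> 5 -c-> 5 -c-> 5 -a-> 5 -c-> 5 -b-> 5 -a-> 5 -a-> 5 -b-> 5 -b-> 5 -a-> 5  → end 5, rejected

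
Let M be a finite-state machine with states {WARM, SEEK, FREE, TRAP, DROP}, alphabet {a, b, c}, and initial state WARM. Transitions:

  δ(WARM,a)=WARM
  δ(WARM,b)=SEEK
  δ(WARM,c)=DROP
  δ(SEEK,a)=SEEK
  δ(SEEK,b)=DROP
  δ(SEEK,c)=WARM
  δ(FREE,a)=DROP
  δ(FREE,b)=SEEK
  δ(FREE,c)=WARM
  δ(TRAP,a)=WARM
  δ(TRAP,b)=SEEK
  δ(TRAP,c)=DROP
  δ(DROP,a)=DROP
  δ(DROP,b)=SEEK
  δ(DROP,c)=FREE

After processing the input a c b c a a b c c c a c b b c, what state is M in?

FREE

Trace: WARM -a-> WARM -c-> DROP -b-> SEEK -c-> WARM -a-> WARM -a-> WARM -b-> SEEK -c-> WARM -c-> DROP -c-> FREE -a-> DROP -c-> FREE -b-> SEEK -b-> DROP -c-> FREE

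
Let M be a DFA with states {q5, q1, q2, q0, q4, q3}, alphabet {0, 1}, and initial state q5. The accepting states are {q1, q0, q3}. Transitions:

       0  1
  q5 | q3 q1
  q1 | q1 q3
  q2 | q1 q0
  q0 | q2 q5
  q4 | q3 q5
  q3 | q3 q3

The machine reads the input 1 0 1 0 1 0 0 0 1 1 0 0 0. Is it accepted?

start at q5
read '1': q5 → q1
read '0': q1 → q1
read '1': q1 → q3
read '0': q3 → q3
read '1': q3 → q3
read '0': q3 → q3
read '0': q3 → q3
read '0': q3 → q3
read '1': q3 → q3
read '1': q3 → q3
read '0': q3 → q3
read '0': q3 → q3
read '0': q3 → q3
End state q3 is accepting.

Yes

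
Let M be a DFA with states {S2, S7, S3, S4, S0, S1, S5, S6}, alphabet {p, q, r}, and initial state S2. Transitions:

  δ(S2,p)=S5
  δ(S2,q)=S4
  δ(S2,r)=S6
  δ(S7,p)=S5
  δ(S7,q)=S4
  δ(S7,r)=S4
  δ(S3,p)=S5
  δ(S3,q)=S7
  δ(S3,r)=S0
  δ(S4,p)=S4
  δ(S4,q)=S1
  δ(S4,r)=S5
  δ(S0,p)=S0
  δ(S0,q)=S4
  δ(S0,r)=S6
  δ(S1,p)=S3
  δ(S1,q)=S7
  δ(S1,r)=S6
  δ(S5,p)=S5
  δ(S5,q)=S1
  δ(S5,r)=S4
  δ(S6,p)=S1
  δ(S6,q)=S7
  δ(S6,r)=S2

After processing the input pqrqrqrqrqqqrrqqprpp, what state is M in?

S4

S2 → S5 → S1 → S6 → S7 → S4 → S1 → S6 → S7 → S4 → S1 → S7 → S4 → S5 → S4 → S1 → S7 → S5 → S4 → S4 → S4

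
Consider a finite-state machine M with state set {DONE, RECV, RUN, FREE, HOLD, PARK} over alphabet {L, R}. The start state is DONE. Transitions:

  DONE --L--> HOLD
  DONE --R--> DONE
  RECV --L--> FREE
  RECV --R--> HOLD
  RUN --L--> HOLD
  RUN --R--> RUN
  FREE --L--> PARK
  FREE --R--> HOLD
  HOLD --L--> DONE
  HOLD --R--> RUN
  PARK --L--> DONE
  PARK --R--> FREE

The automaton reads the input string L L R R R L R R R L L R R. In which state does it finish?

DONE → HOLD → DONE → DONE → DONE → DONE → HOLD → RUN → RUN → RUN → HOLD → DONE → DONE → DONE

DONE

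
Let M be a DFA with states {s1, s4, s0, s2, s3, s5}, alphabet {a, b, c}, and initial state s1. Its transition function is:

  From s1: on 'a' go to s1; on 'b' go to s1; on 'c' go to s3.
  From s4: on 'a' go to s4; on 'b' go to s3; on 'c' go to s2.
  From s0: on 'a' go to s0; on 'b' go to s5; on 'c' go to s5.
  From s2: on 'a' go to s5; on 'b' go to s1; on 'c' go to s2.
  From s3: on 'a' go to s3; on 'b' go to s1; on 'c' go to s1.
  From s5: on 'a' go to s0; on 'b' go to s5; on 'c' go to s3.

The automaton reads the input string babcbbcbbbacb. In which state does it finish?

s1

s1 → s1 → s1 → s1 → s3 → s1 → s1 → s3 → s1 → s1 → s1 → s1 → s3 → s1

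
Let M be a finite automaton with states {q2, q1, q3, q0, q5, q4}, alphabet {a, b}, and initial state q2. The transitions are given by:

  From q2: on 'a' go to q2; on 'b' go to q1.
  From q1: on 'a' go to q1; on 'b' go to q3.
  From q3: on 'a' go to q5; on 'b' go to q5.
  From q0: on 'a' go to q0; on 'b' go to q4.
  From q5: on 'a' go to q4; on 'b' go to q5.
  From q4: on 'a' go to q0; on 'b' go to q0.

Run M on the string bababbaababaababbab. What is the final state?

Trace: q2 -b-> q1 -a-> q1 -b-> q3 -a-> q5 -b-> q5 -b-> q5 -a-> q4 -a-> q0 -b-> q4 -a-> q0 -b-> q4 -a-> q0 -a-> q0 -b-> q4 -a-> q0 -b-> q4 -b-> q0 -a-> q0 -b-> q4

q4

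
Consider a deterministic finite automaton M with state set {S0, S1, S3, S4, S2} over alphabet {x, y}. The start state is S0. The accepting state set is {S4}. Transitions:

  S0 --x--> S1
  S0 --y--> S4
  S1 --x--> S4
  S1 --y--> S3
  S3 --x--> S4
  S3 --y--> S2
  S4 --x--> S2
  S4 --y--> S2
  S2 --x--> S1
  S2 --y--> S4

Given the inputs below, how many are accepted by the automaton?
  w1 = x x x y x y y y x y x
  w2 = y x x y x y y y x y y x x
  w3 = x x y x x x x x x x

w1: S0 → S1 → S4 → S2 → S4 → S2 → S4 → S2 → S4 → S2 → S4 → S2  → end S2, rejected
w2: S0 → S4 → S2 → S1 → S3 → S4 → S2 → S4 → S2 → S1 → S3 → S2 → S1 → S4  → end S4, accepted
w3: S0 → S1 → S4 → S2 → S1 → S4 → S2 → S1 → S4 → S2 → S1  → end S1, rejected

1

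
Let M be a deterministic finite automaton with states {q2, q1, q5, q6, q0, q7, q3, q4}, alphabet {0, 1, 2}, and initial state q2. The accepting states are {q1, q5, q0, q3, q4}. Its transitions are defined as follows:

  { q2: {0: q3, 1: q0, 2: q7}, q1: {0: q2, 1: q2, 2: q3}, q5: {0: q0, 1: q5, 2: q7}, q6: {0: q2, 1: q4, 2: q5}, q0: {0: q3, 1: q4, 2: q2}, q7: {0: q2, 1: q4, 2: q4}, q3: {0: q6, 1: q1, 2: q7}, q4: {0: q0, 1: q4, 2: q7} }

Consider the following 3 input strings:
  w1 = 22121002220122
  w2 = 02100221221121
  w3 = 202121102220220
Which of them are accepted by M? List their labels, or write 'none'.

w1: q2 → q7 → q4 → q4 → q7 → q4 → q0 → q3 → q7 → q4 → q7 → q2 → q0 → q2 → q7  → end q7, rejected
w2: q2 → q3 → q7 → q4 → q0 → q3 → q7 → q4 → q4 → q7 → q4 → q4 → q4 → q7 → q4  → end q4, accepted
w3: q2 → q7 → q2 → q7 → q4 → q7 → q4 → q4 → q0 → q2 → q7 → q4 → q0 → q2 → q7 → q2  → end q2, rejected

w2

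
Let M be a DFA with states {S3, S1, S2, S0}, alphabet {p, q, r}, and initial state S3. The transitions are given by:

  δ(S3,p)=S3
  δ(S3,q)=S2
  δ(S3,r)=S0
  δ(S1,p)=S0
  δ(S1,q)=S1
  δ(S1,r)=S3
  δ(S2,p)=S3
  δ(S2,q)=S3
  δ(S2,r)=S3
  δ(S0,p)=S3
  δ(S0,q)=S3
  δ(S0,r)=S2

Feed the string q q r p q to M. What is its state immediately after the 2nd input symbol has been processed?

start at S3
read 'q': S3 → S2
read 'q': S2 → S3
After 2 symbols: S3.

S3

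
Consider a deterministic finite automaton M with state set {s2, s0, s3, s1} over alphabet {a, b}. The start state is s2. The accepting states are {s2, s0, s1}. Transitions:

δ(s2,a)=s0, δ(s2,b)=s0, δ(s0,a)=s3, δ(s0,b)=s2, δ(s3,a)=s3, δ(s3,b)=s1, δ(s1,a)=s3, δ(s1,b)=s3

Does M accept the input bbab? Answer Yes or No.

Trace: s2 -b-> s0 -b-> s2 -a-> s0 -b-> s2
End state s2 is accepting.

Yes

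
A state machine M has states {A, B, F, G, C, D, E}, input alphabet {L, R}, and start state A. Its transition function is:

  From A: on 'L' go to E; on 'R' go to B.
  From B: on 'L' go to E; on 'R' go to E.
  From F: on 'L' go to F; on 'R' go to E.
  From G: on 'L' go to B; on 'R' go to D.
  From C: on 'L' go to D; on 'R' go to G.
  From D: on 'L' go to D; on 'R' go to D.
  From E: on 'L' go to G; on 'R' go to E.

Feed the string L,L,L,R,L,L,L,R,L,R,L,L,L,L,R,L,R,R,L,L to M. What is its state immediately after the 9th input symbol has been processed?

Trace: A -L-> E -L-> G -L-> B -R-> E -L-> G -L-> B -L-> E -R-> E -L-> G
After 9 symbols: G.

G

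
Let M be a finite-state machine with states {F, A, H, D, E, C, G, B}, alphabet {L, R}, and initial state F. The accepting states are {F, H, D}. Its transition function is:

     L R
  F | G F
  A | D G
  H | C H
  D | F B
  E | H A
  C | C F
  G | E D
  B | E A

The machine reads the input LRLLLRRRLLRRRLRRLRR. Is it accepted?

Trace: F -L-> G -R-> D -L-> F -L-> G -L-> E -R-> A -R-> G -R-> D -L-> F -L-> G -R-> D -R-> B -R-> A -L-> D -R-> B -R-> A -L-> D -R-> B -R-> A
End state A is not accepting.

No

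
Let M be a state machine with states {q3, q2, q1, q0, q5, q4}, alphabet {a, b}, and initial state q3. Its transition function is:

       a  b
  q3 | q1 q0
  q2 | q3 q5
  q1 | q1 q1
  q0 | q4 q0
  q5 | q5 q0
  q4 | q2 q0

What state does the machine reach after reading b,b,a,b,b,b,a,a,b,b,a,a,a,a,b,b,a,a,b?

q1

start at q3
read 'b': q3 → q0
read 'b': q0 → q0
read 'a': q0 → q4
read 'b': q4 → q0
read 'b': q0 → q0
read 'b': q0 → q0
read 'a': q0 → q4
read 'a': q4 → q2
read 'b': q2 → q5
read 'b': q5 → q0
read 'a': q0 → q4
read 'a': q4 → q2
read 'a': q2 → q3
read 'a': q3 → q1
read 'b': q1 → q1
read 'b': q1 → q1
read 'a': q1 → q1
read 'a': q1 → q1
read 'b': q1 → q1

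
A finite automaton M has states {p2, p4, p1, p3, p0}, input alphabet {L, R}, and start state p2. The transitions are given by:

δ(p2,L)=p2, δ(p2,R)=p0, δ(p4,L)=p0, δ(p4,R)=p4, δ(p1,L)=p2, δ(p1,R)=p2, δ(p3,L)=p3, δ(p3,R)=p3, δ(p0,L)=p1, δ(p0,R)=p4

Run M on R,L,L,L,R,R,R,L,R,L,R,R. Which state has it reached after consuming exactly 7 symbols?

p2 → p0 → p1 → p2 → p2 → p0 → p4 → p4
After 7 symbols: p4.

p4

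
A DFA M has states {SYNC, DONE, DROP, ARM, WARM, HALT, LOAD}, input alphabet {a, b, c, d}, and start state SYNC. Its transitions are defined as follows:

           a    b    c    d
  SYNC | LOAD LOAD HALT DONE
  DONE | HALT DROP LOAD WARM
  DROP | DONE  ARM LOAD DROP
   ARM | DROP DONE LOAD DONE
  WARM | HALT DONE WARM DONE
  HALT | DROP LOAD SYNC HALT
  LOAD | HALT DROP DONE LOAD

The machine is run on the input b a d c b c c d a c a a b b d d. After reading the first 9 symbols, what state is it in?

HALT

Trace: SYNC -b-> LOAD -a-> HALT -d-> HALT -c-> SYNC -b-> LOAD -c-> DONE -c-> LOAD -d-> LOAD -a-> HALT
After 9 symbols: HALT.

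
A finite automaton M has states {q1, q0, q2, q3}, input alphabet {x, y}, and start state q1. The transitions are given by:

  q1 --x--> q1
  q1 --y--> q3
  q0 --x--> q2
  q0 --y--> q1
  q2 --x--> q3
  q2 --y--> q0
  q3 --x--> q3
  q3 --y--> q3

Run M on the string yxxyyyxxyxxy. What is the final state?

Trace: q1 -y-> q3 -x-> q3 -x-> q3 -y-> q3 -y-> q3 -y-> q3 -x-> q3 -x-> q3 -y-> q3 -x-> q3 -x-> q3 -y-> q3

q3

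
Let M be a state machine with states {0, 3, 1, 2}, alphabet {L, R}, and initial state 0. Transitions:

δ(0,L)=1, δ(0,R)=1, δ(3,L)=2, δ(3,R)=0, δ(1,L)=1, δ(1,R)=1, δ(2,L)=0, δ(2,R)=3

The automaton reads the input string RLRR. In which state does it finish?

0 → 1 → 1 → 1 → 1

1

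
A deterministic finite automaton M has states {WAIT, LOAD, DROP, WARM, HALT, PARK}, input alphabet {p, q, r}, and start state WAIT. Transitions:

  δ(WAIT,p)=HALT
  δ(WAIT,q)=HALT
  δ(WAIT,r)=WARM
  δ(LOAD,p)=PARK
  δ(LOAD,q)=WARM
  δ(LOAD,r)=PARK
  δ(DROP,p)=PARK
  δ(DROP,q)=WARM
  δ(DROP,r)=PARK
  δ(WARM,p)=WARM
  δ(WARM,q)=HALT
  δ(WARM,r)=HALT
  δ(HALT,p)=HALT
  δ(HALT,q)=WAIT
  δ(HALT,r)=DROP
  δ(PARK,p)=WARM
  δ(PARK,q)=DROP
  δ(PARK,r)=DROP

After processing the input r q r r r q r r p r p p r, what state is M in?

HALT

WAIT → WARM → HALT → DROP → PARK → DROP → WARM → HALT → DROP → PARK → DROP → PARK → WARM → HALT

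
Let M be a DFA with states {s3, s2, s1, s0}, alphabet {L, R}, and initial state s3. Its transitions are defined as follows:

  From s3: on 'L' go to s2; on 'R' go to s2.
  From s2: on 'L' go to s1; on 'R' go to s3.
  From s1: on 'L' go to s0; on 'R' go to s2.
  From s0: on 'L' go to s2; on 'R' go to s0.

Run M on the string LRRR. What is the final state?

s3

Trace: s3 -L-> s2 -R-> s3 -R-> s2 -R-> s3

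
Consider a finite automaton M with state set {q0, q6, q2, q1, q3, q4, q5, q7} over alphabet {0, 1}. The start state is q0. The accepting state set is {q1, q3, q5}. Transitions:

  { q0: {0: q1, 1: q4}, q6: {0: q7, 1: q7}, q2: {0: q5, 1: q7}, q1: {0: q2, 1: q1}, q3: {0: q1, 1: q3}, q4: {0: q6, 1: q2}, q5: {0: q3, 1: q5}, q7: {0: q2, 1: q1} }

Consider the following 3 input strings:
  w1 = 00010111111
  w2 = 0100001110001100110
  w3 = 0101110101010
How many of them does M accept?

w1:
  start at q0
  read '0': q0 → q1
  read '0': q1 → q2
  read '0': q2 → q5
  read '1': q5 → q5
  read '0': q5 → q3
  read '1': q3 → q3
  read '1': q3 → q3
  read '1': q3 → q3
  read '1': q3 → q3
  read '1': q3 → q3
  read '1': q3 → q3
  end q3, accepted
w2:
  start at q0
  read '0': q0 → q1
  read '1': q1 → q1
  read '0': q1 → q2
  read '0': q2 → q5
  read '0': q5 → q3
  read '0': q3 → q1
  read '1': q1 → q1
  read '1': q1 → q1
  read '1': q1 → q1
  read '0': q1 → q2
  read '0': q2 → q5
  read '0': q5 → q3
  read '1': q3 → q3
  read '1': q3 → q3
  read '0': q3 → q1
  read '0': q1 → q2
  read '1': q2 → q7
  read '1': q7 → q1
  read '0': q1 → q2
  end q2, rejected
w3:
  start at q0
  read '0': q0 → q1
  read '1': q1 → q1
  read '0': q1 → q2
  read '1': q2 → q7
  read '1': q7 → q1
  read '1': q1 → q1
  read '0': q1 → q2
  read '1': q2 → q7
  read '0': q7 → q2
  read '1': q2 → q7
  read '0': q7 → q2
  read '1': q2 → q7
  read '0': q7 → q2
  end q2, rejected

1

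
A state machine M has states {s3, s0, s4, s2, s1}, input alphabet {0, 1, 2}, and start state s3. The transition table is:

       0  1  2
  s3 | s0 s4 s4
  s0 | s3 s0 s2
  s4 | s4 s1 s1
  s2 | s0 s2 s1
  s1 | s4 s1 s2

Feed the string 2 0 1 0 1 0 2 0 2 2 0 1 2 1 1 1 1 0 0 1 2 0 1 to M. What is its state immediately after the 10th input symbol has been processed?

s2

start at s3
read '2': s3 → s4
read '0': s4 → s4
read '1': s4 → s1
read '0': s1 → s4
read '1': s4 → s1
read '0': s1 → s4
read '2': s4 → s1
read '0': s1 → s4
read '2': s4 → s1
read '2': s1 → s2
After 10 symbols: s2.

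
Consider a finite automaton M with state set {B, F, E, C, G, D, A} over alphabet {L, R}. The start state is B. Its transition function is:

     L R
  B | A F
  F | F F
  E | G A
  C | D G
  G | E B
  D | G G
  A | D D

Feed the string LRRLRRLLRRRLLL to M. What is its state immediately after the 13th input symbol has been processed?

G

Trace: B -L-> A -R-> D -R-> G -L-> E -R-> A -R-> D -L-> G -L-> E -R-> A -R-> D -R-> G -L-> E -L-> G
After 13 symbols: G.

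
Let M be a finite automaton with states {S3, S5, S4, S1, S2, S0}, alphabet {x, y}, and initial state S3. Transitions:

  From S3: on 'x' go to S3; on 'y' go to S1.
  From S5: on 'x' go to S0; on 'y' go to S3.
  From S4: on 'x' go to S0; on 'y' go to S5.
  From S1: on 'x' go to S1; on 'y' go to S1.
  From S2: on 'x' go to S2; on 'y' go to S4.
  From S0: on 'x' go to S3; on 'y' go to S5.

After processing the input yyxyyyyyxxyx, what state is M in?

S1

S3 → S1 → S1 → S1 → S1 → S1 → S1 → S1 → S1 → S1 → S1 → S1 → S1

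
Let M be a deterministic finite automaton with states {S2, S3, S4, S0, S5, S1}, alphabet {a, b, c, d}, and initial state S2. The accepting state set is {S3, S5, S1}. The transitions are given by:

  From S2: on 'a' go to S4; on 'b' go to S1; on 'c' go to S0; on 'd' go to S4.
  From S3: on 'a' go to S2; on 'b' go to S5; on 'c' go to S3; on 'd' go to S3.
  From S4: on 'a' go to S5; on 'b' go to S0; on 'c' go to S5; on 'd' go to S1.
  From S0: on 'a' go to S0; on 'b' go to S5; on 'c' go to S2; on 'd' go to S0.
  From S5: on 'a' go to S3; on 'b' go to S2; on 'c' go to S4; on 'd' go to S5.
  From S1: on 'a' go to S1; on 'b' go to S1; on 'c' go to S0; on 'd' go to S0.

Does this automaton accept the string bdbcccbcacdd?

start at S2
read 'b': S2 → S1
read 'd': S1 → S0
read 'b': S0 → S5
read 'c': S5 → S4
read 'c': S4 → S5
read 'c': S5 → S4
read 'b': S4 → S0
read 'c': S0 → S2
read 'a': S2 → S4
read 'c': S4 → S5
read 'd': S5 → S5
read 'd': S5 → S5
End state S5 is accepting.

Yes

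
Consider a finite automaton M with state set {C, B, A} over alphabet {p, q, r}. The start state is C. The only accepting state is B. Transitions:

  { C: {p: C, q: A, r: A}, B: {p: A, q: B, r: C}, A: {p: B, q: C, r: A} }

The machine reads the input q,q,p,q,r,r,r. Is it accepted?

Trace: C -q-> A -q-> C -p-> C -q-> A -r-> A -r-> A -r-> A
End state A is not accepting.

No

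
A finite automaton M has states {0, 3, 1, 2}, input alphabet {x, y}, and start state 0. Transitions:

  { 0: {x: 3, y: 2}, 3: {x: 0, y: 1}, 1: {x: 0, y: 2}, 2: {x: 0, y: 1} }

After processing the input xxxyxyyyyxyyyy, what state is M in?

start at 0
read 'x': 0 → 3
read 'x': 3 → 0
read 'x': 0 → 3
read 'y': 3 → 1
read 'x': 1 → 0
read 'y': 0 → 2
read 'y': 2 → 1
read 'y': 1 → 2
read 'y': 2 → 1
read 'x': 1 → 0
read 'y': 0 → 2
read 'y': 2 → 1
read 'y': 1 → 2
read 'y': 2 → 1

1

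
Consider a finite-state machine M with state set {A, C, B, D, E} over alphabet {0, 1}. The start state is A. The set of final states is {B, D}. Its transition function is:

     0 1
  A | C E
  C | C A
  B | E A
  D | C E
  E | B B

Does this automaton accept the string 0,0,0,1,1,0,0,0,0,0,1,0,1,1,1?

Yes

A → C → C → C → A → E → B → E → B → E → B → A → C → A → E → B
End state B is accepting.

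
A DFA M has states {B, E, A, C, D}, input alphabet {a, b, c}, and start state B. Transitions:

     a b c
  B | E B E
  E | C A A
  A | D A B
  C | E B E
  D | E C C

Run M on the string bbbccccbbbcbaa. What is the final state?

C

Trace: B -b-> B -b-> B -b-> B -c-> E -c-> A -c-> B -c-> E -b-> A -b-> A -b-> A -c-> B -b-> B -a-> E -a-> C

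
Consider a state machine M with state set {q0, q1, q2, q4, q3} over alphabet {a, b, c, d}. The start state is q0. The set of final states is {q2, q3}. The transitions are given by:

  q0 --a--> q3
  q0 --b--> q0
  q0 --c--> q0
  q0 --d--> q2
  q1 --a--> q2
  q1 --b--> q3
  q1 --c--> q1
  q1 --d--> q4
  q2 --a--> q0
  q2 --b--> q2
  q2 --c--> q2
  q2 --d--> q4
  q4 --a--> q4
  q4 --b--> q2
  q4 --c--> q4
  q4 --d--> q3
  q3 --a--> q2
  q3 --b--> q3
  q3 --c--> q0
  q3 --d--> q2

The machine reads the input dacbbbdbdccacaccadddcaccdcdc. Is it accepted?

q0 → q2 → q0 → q0 → q0 → q0 → q0 → q2 → q2 → q4 → q4 → q4 → q4 → q4 → q4 → q4 → q4 → q4 → q3 → q2 → q4 → q4 → q4 → q4 → q4 → q3 → q0 → q2 → q2
End state q2 is accepting.

Yes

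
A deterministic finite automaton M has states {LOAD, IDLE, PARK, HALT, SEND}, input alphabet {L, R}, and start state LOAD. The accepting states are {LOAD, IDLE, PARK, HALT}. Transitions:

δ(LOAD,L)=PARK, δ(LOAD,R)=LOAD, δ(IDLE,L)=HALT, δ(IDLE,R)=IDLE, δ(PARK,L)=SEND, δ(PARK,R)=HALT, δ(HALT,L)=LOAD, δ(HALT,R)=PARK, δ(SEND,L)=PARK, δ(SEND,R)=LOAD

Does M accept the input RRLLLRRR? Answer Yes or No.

Yes

start at LOAD
read 'R': LOAD → LOAD
read 'R': LOAD → LOAD
read 'L': LOAD → PARK
read 'L': PARK → SEND
read 'L': SEND → PARK
read 'R': PARK → HALT
read 'R': HALT → PARK
read 'R': PARK → HALT
End state HALT is accepting.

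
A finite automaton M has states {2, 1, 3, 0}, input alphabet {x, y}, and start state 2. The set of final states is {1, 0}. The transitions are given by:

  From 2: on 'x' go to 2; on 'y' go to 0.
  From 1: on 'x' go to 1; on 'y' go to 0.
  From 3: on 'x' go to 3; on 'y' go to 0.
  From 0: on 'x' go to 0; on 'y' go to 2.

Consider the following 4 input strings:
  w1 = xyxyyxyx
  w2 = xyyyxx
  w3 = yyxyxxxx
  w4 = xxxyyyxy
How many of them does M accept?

w1: Trace: 2 -x-> 2 -y-> 0 -x-> 0 -y-> 2 -y-> 0 -x-> 0 -y-> 2 -x-> 2  → end 2, rejected
w2: Trace: 2 -x-> 2 -y-> 0 -y-> 2 -y-> 0 -x-> 0 -x-> 0  → end 0, accepted
w3: Trace: 2 -y-> 0 -y-> 2 -x-> 2 -y-> 0 -x-> 0 -x-> 0 -x-> 0 -x-> 0  → end 0, accepted
w4: Trace: 2 -x-> 2 -x-> 2 -x-> 2 -y-> 0 -y-> 2 -y-> 0 -x-> 0 -y-> 2  → end 2, rejected

2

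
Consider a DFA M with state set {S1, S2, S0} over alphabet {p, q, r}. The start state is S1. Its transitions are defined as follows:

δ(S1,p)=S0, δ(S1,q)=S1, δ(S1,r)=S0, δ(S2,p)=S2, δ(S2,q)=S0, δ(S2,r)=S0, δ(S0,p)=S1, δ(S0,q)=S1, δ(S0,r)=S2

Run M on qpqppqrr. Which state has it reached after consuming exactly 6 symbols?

Trace: S1 -q-> S1 -p-> S0 -q-> S1 -p-> S0 -p-> S1 -q-> S1
After 6 symbols: S1.

S1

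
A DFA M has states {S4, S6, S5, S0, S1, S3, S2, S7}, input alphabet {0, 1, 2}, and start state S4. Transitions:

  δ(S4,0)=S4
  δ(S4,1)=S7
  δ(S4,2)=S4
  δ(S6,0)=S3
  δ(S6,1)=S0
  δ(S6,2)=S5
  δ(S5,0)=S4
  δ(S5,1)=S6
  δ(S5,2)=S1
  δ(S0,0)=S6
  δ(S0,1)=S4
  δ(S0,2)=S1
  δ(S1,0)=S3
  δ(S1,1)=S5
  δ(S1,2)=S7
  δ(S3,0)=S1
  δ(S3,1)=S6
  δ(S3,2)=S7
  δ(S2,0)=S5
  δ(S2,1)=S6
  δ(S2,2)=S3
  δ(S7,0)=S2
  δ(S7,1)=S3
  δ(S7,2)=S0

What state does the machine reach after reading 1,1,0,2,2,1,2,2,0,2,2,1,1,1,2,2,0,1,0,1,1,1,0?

S4 → S7 → S3 → S1 → S7 → S0 → S4 → S4 → S4 → S4 → S4 → S4 → S7 → S3 → S6 → S5 → S1 → S3 → S6 → S3 → S6 → S0 → S4 → S4

S4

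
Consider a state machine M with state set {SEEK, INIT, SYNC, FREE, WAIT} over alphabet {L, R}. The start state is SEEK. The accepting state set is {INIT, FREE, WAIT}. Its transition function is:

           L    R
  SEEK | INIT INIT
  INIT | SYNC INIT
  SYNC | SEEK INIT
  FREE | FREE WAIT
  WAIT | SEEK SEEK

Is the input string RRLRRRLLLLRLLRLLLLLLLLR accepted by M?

Yes

SEEK → INIT → INIT → SYNC → INIT → INIT → INIT → SYNC → SEEK → INIT → SYNC → INIT → SYNC → SEEK → INIT → SYNC → SEEK → INIT → SYNC → SEEK → INIT → SYNC → SEEK → INIT
End state INIT is accepting.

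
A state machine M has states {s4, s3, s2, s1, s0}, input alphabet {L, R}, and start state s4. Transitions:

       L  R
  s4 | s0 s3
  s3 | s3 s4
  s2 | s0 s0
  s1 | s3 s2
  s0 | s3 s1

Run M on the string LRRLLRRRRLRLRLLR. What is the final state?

s4

start at s4
read 'L': s4 → s0
read 'R': s0 → s1
read 'R': s1 → s2
read 'L': s2 → s0
read 'L': s0 → s3
read 'R': s3 → s4
read 'R': s4 → s3
read 'R': s3 → s4
read 'R': s4 → s3
read 'L': s3 → s3
read 'R': s3 → s4
read 'L': s4 → s0
read 'R': s0 → s1
read 'L': s1 → s3
read 'L': s3 → s3
read 'R': s3 → s4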